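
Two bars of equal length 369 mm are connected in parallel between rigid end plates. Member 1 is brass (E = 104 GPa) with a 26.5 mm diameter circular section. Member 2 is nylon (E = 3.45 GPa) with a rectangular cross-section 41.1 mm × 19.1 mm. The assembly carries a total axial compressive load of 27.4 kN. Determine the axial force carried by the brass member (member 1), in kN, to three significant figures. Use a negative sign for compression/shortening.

-26.2 kN

A_1 = 551.5 mm².
A_2 = 785 mm².
Equal strain + equilibrium ⇒ each member carries load in proportion to AE: A₁E₁ = 57360000 N, A₂E₂ = 2708000 N, ΣAE = 60070000 N.
F₁ = P·A₁E₁/ΣAE = -27400·57360000/60070000 = -26160 N.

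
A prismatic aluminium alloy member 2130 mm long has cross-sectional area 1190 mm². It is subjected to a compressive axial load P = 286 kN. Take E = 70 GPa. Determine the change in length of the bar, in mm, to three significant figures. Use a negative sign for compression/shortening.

-7.31 mm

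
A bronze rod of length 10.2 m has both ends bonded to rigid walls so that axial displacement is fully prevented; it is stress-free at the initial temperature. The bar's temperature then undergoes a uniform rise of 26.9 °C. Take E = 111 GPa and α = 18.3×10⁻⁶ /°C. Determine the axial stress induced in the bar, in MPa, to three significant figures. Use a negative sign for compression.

-54.6 MPa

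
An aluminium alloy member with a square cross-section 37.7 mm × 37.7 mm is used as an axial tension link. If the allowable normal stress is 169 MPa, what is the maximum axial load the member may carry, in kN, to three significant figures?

240 kN

A = 1421 mm².
P_max = σ_allow · A = 169 · 1421 = 240200 N = 240.2 kN.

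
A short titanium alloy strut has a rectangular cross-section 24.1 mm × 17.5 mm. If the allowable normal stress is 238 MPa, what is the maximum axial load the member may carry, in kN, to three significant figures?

A = 421.8 mm².
P_max = σ_allow · A = 238 · 421.8 = 100400 N = 100.4 kN.

100 kN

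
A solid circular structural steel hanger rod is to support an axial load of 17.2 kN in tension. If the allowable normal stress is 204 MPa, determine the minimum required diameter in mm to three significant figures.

Required area A ≥ P/σ_allow = 17200/204 = 84.31 mm².
For a solid circular section, d ≥ √(4A/π) = 10.36 mm.

10.4 mm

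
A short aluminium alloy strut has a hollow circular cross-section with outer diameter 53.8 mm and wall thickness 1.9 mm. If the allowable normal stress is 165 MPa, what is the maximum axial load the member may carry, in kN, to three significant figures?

51.1 kN

A = 309.8 mm².
P_max = σ_allow · A = 165 · 309.8 = 51120 N = 51.12 kN.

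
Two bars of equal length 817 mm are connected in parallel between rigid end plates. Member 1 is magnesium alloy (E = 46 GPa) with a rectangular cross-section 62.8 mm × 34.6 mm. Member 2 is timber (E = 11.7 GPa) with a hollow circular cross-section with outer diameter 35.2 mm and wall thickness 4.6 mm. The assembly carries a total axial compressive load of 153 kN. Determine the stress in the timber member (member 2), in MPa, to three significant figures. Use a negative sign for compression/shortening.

A_1 = 2173 mm².
A_2 = 442.2 mm².
Equal strain + equilibrium ⇒ each member carries load in proportion to AE: A₁E₁ = 99950000 N, A₂E₂ = 5174000 N, ΣAE = 105100000 N.
σ₂ = P·E₂/ΣAE = -153000·11700/105100000 = -17.03 MPa.

-17.0 MPa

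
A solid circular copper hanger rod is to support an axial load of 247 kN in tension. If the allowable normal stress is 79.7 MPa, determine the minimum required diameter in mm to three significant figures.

62.8 mm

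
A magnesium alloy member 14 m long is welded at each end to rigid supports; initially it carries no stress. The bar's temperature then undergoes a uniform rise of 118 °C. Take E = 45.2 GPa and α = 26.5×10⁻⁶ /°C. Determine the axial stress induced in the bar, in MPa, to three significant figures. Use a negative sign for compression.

-141 MPa

Free thermal expansion αLΔT = 26.5e-6 · 14000 · 118 = 43.78 mm.
The walls impose strain ε = −(43.78)/14000 = -3.1270e-03; σ = Eε = 45200 · -3.1270e-03 = -141.3 MPa.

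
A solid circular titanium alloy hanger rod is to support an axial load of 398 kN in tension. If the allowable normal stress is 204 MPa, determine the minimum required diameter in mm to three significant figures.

Required area A ≥ P/σ_allow = 398000/204 = 1951 mm².
For a solid circular section, d ≥ √(4A/π) = 49.84 mm.

49.8 mm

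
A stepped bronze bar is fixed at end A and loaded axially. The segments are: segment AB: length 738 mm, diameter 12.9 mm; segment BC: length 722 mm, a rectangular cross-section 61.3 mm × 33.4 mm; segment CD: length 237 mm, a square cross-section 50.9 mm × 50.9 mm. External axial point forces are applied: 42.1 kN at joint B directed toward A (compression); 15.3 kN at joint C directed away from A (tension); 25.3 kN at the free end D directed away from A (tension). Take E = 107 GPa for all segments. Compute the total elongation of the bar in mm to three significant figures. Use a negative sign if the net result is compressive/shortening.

0.0763 mm

Internal axial forces (sectioning from the free end, tension +): N_CD = 25.3 kN, N_BC = 40.6 kN, N_AB = -1.5 kN.
A_AB = 130.7 mm².
A_BC = 2047 mm².
A_CD = 2591 mm².
δ_AB = -1500·738/(130.7·107000) = -0.07916 mm
δ_BC = 40600·722/(2047·107000) = 0.1338 mm
δ_CD = 25300·237/(2591·107000) = 0.02163 mm
δ = Σδ_i = 0.07628 mm.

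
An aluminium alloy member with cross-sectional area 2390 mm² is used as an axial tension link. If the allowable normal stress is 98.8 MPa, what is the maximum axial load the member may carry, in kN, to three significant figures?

236 kN

P_max = σ_allow · A = 98.8 · 2390 = 236100 N = 236.1 kN.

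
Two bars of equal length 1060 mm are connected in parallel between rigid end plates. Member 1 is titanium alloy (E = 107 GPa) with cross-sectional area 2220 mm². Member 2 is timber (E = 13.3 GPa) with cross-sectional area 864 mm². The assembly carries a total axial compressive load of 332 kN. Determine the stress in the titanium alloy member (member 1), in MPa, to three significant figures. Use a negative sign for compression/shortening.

Equal strain + equilibrium ⇒ each member carries load in proportion to AE: A₁E₁ = 237500000 N, A₂E₂ = 11490000 N, ΣAE = 249000000 N.
σ₁ = P·E₁/ΣAE = -332000·107000/249000000 = -142.6 MPa.

-143 MPa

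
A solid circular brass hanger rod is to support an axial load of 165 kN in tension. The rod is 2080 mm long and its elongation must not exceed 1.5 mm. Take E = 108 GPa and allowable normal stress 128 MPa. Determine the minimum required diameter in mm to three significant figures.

Required area A ≥ P/σ_allow = 165000/128 = 1289 mm².
For a solid circular section, d ≥ √(4A/π) = 40.51 mm.
Elongation limit: A ≥ PL/(Eδ_allow) = 165000·2080/(108000·1.5) = 2119 mm² ⇒ d ≥ 51.94 mm.
The elongation limit governs.

51.9 mm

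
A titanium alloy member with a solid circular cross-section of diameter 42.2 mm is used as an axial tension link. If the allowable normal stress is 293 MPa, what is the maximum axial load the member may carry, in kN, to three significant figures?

410 kN

A = 1399 mm².
P_max = σ_allow · A = 293 · 1399 = 409800 N = 409.8 kN.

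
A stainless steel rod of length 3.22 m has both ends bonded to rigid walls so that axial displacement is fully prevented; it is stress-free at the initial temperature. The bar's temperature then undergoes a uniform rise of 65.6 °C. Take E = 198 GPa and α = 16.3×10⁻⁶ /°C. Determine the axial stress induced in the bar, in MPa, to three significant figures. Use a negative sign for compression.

Free thermal expansion αLΔT = 16.3e-6 · 3220 · 65.6 = 3.443 mm.
The walls impose strain ε = −(3.443)/3220 = -1.0693e-03; σ = Eε = 198000 · -1.0693e-03 = -211.7 MPa.

-212 MPa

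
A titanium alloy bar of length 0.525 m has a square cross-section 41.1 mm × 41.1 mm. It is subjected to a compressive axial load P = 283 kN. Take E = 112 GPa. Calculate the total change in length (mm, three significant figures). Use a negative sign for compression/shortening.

-0.785 mm

A = 1689 mm².
δ_mech = NL/(AE) = -283000·525/(1689·112000) = -0.7853 mm.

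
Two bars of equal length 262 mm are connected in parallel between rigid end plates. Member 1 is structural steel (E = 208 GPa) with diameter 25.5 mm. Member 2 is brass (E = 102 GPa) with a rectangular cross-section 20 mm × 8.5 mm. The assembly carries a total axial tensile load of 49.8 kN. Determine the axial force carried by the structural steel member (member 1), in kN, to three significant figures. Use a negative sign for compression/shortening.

42.8 kN

A_1 = 510.7 mm².
A_2 = 170 mm².
Equal strain + equilibrium ⇒ each member carries load in proportion to AE: A₁E₁ = 106200000 N, A₂E₂ = 17340000 N, ΣAE = 123600000 N.
F₁ = P·A₁E₁/ΣAE = 49800·106200000/123600000 = 42810 N.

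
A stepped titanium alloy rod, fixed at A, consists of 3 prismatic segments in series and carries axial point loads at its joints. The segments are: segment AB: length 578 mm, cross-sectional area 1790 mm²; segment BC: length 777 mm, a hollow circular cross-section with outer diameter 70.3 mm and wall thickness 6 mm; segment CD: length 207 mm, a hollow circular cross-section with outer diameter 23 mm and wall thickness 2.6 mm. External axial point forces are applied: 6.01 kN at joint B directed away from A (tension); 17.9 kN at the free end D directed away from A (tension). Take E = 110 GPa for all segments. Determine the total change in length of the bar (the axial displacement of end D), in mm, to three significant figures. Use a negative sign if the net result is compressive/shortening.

Internal axial forces (sectioning from the free end, tension +): N_CD = 17.9 kN, N_BC = 17.9 kN, N_AB = 23.91 kN.
A_BC = 1212 mm².
A_CD = 166.6 mm².
δ_AB = 23910·578/(1790·110000) = 0.07019 mm
δ_BC = 17900·777/(1212·110000) = 0.1043 mm
δ_CD = 17900·207/(166.6·110000) = 0.2022 mm
δ = Σδ_i = 0.3767 mm.

0.377 mm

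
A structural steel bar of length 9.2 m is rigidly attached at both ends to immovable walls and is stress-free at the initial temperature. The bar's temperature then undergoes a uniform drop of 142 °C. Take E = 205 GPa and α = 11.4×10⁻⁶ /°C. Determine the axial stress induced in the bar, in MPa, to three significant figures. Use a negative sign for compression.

332 MPa

Free thermal expansion αLΔT = 11.4e-6 · 9200 · -142 = -14.89 mm.
The walls impose strain ε = −(-14.89)/9200 = 1.6188e-03; σ = Eε = 205000 · 1.6188e-03 = 331.9 MPa.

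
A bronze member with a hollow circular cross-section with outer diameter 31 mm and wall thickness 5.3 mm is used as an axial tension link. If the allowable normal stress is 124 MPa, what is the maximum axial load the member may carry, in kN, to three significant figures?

53.1 kN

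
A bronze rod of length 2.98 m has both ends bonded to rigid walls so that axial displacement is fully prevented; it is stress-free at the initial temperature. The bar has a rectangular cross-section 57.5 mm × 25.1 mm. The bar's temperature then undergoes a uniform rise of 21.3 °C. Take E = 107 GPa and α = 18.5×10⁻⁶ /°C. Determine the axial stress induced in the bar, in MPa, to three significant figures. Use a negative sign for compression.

Free thermal expansion αLΔT = 18.5e-6 · 2980 · 21.3 = 1.174 mm.
The walls impose strain ε = −(1.174)/2980 = -3.9405e-04; σ = Eε = 107000 · -3.9405e-04 = -42.16 MPa.

-42.2 MPa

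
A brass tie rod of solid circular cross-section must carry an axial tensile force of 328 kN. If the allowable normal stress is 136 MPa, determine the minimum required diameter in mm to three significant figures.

55.4 mm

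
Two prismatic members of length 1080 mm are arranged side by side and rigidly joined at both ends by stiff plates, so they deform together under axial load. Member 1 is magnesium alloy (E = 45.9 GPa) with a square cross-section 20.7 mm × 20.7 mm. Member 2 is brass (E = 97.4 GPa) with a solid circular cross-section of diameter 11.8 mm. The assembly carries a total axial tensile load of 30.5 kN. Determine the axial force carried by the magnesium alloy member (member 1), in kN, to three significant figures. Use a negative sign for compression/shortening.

19.8 kN

A_1 = 428.5 mm².
A_2 = 109.4 mm².
Equal strain + equilibrium ⇒ each member carries load in proportion to AE: A₁E₁ = 19670000 N, A₂E₂ = 10650000 N, ΣAE = 30320000 N.
F₁ = P·A₁E₁/ΣAE = 30500·19670000/30320000 = 19780 N.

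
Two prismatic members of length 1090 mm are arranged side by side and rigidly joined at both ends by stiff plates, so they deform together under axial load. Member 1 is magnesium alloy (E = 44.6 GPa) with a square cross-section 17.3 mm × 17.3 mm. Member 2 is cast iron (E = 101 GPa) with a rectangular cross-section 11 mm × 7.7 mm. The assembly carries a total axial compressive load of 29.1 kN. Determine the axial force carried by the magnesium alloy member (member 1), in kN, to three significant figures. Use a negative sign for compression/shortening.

-17.7 kN

A_1 = 299.3 mm².
A_2 = 84.7 mm².
Equal strain + equilibrium ⇒ each member carries load in proportion to AE: A₁E₁ = 13350000 N, A₂E₂ = 8555000 N, ΣAE = 21900000 N.
F₁ = P·A₁E₁/ΣAE = -29100·13350000/21900000 = -17730 N.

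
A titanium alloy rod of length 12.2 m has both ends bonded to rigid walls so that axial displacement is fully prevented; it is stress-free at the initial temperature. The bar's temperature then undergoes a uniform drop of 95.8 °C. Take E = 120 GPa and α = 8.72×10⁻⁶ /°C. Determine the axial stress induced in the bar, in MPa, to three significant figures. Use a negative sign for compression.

Free thermal expansion αLΔT = 8.72e-6 · 12200 · -95.8 = -10.19 mm.
The walls impose strain ε = −(-10.19)/12200 = 8.3538e-04; σ = Eε = 120000 · 8.3538e-04 = 100.2 MPa.

100 MPa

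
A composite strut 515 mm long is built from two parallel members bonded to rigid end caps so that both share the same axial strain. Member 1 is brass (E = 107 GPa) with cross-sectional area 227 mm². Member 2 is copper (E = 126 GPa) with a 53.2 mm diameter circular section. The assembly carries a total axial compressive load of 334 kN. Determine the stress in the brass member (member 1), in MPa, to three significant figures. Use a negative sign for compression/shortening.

-117 MPa

A_2 = 2223 mm².
Equal strain + equilibrium ⇒ each member carries load in proportion to AE: A₁E₁ = 24290000 N, A₂E₂ = 280100000 N, ΣAE = 304400000 N.
σ₁ = P·E₁/ΣAE = -334000·107000/304400000 = -117.4 MPa.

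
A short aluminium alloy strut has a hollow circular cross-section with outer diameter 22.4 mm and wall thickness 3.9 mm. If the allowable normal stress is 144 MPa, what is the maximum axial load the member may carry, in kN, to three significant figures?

A = 226.7 mm².
P_max = σ_allow · A = 144 · 226.7 = 32640 N = 32.64 kN.

32.6 kN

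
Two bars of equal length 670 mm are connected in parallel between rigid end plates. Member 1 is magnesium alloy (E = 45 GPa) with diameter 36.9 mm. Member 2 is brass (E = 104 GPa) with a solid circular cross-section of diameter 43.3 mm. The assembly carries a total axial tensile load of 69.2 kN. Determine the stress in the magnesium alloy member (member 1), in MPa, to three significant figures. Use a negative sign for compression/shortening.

15.5 MPa

A_1 = 1069 mm².
A_2 = 1473 mm².
Equal strain + equilibrium ⇒ each member carries load in proportion to AE: A₁E₁ = 48120000 N, A₂E₂ = 153100000 N, ΣAE = 201300000 N.
σ₁ = P·E₁/ΣAE = 69200·45000/201300000 = 15.47 MPa.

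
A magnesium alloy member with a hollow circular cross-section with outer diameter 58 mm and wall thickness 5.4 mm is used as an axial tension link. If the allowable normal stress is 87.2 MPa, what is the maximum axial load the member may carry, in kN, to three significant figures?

77.8 kN

A = 892.3 mm².
P_max = σ_allow · A = 87.2 · 892.3 = 77810 N = 77.81 kN.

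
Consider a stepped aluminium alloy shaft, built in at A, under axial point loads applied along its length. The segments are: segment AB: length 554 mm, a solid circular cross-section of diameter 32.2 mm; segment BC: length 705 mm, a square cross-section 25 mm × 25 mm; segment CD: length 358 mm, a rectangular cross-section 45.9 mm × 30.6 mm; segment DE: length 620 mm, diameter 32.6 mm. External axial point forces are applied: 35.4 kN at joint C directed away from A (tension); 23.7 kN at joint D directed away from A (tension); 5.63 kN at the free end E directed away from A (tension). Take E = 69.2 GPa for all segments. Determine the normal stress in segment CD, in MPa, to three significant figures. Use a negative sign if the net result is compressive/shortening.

20.9 MPa

Internal axial forces (sectioning from the free end, tension +): N_DE = 5.63 kN, N_CD = 29.33 kN, N_BC = 64.73 kN, N_AB = 64.73 kN.
A_CD = 1405 mm².
σ_CD = N_CD/A_CD = 29330/1405 = 20.88 MPa.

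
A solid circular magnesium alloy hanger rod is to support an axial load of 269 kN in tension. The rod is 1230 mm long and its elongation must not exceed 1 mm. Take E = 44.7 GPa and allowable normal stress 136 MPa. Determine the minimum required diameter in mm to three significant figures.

Required area A ≥ P/σ_allow = 269000/136 = 1978 mm².
For a solid circular section, d ≥ √(4A/π) = 50.18 mm.
Elongation limit: A ≥ PL/(Eδ_allow) = 269000·1230/(44700·1) = 7402 mm² ⇒ d ≥ 97.08 mm.
The elongation limit governs.

97.1 mm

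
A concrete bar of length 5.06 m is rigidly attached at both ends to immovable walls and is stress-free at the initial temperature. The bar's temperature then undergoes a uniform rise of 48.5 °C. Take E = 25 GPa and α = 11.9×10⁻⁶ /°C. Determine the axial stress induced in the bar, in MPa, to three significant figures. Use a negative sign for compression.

-14.4 MPa

Free thermal expansion αLΔT = 11.9e-6 · 5060 · 48.5 = 2.92 mm.
The walls impose strain ε = −(2.92)/5060 = -5.7715e-04; σ = Eε = 25000 · -5.7715e-04 = -14.43 MPa.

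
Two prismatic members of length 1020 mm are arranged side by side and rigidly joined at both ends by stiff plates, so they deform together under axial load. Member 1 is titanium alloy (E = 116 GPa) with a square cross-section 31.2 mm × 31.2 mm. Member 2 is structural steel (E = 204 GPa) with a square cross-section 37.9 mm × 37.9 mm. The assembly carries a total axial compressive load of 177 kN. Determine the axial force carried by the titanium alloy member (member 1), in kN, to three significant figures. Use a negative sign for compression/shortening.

-49.2 kN

A_1 = 973.4 mm².
A_2 = 1436 mm².
Equal strain + equilibrium ⇒ each member carries load in proportion to AE: A₁E₁ = 112900000 N, A₂E₂ = 293000000 N, ΣAE = 405900000 N.
F₁ = P·A₁E₁/ΣAE = -177000·112900000/405900000 = -49230 N.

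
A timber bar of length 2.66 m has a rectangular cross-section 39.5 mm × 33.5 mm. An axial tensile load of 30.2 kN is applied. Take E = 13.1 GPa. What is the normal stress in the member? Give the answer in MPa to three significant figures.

22.8 MPa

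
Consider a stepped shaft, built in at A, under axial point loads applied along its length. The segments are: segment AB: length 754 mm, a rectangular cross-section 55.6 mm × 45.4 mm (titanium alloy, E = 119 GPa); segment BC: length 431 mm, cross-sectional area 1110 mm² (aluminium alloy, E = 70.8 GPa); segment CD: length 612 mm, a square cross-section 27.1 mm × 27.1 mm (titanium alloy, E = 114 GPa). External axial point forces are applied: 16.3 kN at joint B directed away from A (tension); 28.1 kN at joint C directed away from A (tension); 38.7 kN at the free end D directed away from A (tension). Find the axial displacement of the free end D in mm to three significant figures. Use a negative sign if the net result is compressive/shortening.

0.858 mm

Internal axial forces (sectioning from the free end, tension +): N_CD = 38.7 kN, N_BC = 66.8 kN, N_AB = 83.1 kN.
A_AB = 2524 mm².
A_CD = 734.4 mm².
δ_AB = 83100·754/(2524·119000) = 0.2086 mm
δ_BC = 66800·431/(1110·70800) = 0.3664 mm
δ_CD = 38700·612/(734.4·114000) = 0.2829 mm
δ = Σδ_i = 0.8578 mm.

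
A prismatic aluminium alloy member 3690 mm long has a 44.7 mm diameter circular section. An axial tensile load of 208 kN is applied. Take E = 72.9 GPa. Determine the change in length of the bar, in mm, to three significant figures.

A = 1569 mm².
δ_mech = NL/(AE) = 208000·3690/(1569·72900) = 6.709 mm.

6.71 mm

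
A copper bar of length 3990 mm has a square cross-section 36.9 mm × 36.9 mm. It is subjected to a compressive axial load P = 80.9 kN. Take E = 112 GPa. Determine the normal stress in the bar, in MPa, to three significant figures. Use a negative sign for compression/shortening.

A = 1362 mm².
σ = N/A = -80900/1362 = -59.41 MPa.

-59.4 MPa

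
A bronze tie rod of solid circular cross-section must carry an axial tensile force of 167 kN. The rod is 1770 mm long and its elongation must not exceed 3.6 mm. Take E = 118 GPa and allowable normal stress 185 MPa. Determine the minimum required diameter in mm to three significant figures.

Required area A ≥ P/σ_allow = 167000/185 = 902.7 mm².
For a solid circular section, d ≥ √(4A/π) = 33.9 mm.
Elongation limit: A ≥ PL/(Eδ_allow) = 167000·1770/(118000·3.6) = 695.8 mm² ⇒ d ≥ 29.77 mm.
The stress limit governs.

33.9 mm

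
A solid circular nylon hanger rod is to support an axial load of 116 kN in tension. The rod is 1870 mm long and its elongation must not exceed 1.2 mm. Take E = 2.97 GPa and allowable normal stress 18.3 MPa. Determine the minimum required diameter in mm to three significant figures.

278 mm

Required area A ≥ P/σ_allow = 116000/18.3 = 6339 mm².
For a solid circular section, d ≥ √(4A/π) = 89.84 mm.
Elongation limit: A ≥ PL/(Eδ_allow) = 116000·1870/(2970·1.2) = 60860 mm² ⇒ d ≥ 278.4 mm.
The elongation limit governs.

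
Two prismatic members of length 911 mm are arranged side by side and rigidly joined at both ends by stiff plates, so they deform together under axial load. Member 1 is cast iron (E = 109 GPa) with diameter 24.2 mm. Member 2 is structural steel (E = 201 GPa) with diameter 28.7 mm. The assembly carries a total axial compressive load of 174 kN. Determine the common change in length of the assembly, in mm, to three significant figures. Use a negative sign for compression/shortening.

-0.880 mm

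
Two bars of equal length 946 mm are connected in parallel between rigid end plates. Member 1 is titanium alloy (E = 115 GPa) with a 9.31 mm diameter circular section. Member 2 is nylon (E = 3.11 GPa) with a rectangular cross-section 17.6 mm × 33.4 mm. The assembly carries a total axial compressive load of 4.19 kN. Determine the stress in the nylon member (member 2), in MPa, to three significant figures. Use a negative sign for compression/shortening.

-1.35 MPa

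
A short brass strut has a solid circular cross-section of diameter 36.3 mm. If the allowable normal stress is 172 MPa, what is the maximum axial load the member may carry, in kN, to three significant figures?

178 kN

A = 1035 mm².
P_max = σ_allow · A = 172 · 1035 = 178000 N = 178 kN.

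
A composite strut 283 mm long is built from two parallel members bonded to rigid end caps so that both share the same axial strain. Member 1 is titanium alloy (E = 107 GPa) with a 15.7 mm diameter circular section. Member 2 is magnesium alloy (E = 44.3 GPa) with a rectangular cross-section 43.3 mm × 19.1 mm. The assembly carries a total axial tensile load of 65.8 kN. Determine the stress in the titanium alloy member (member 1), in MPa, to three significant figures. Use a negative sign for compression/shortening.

A_1 = 193.6 mm².
A_2 = 827 mm².
Equal strain + equilibrium ⇒ each member carries load in proportion to AE: A₁E₁ = 20710000 N, A₂E₂ = 36640000 N, ΣAE = 57350000 N.
σ₁ = P·E₁/ΣAE = 65800·107000/57350000 = 122.8 MPa.

123 MPa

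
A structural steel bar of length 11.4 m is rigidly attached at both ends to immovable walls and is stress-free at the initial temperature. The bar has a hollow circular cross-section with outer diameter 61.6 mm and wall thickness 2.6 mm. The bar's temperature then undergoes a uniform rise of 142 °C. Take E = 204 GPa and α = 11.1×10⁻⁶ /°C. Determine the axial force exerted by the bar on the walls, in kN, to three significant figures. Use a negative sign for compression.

Free thermal expansion αLΔT = 11.1e-6 · 11400 · 142 = 17.97 mm.
The walls impose strain ε = −(17.97)/11400 = -1.5762e-03; σ = Eε = 204000 · -1.5762e-03 = -321.5 MPa.
Wall reaction R = σ·A = -321.5·481.9 = -155000 N = -155 kN.

-155 kN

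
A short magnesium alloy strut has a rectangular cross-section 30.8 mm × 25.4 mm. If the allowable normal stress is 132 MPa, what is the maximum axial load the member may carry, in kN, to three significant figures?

103 kN

A = 782.3 mm².
P_max = σ_allow · A = 132 · 782.3 = 103300 N = 103.3 kN.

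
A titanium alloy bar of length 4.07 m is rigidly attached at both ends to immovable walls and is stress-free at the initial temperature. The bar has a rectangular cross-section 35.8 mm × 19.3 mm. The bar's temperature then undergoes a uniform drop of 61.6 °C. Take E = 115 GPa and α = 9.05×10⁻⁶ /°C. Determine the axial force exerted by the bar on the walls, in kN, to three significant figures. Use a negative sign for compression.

44.3 kN

Free thermal expansion αLΔT = 9.05e-6 · 4070 · -61.6 = -2.269 mm.
The walls impose strain ε = −(-2.269)/4070 = 5.5748e-04; σ = Eε = 115000 · 5.5748e-04 = 64.11 MPa.
Wall reaction R = σ·A = 64.11·690.9 = 44300 N = 44.3 kN.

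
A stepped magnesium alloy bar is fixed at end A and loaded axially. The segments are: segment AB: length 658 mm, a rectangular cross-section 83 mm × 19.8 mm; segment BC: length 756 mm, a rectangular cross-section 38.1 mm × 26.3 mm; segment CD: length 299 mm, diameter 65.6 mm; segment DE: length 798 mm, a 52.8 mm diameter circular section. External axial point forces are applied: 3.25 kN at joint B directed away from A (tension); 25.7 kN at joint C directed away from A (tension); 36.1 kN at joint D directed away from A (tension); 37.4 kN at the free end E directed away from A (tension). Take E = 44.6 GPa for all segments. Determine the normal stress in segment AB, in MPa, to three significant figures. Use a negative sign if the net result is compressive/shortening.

62.3 MPa

Internal axial forces (sectioning from the free end, tension +): N_DE = 37.4 kN, N_CD = 73.5 kN, N_BC = 99.2 kN, N_AB = 102.5 kN.
A_AB = 1643 mm².
σ_AB = N_AB/A_AB = 102400/1643 = 62.34 MPa.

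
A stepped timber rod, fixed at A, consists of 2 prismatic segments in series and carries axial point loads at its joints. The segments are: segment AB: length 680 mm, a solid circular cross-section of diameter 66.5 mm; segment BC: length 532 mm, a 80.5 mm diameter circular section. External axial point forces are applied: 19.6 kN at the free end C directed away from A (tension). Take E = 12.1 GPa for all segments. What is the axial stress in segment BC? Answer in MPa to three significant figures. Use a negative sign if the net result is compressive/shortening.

3.85 MPa

Internal axial forces (sectioning from the free end, tension +): N_BC = 19.6 kN, N_AB = 19.6 kN.
A_BC = 5090 mm².
σ_BC = N_BC/A_BC = 19600/5090 = 3.851 MPa.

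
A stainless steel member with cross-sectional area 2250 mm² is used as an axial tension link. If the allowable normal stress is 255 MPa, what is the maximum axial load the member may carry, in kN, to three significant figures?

574 kN

P_max = σ_allow · A = 255 · 2250 = 573800 N = 573.8 kN.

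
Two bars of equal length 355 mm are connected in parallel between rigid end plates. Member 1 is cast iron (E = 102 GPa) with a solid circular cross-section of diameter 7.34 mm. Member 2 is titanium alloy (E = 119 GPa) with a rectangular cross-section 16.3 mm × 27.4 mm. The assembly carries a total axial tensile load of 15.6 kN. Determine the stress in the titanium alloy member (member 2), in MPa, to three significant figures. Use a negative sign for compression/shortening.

32.3 MPa

A_1 = 42.31 mm².
A_2 = 446.6 mm².
Equal strain + equilibrium ⇒ each member carries load in proportion to AE: A₁E₁ = 4316000 N, A₂E₂ = 53150000 N, ΣAE = 57460000 N.
σ₂ = P·E₂/ΣAE = 15600·119000/57460000 = 32.31 MPa.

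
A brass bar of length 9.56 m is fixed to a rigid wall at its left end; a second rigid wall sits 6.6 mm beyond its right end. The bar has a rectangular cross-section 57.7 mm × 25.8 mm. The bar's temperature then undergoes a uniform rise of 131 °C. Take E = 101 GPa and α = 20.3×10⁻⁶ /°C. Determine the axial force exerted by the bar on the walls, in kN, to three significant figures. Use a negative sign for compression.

Free thermal expansion αLΔT = 20.3e-6 · 9560 · 131 = 25.42 mm.
The walls engage after the gap closes; constrained expansion = 25.42 − 6.6 = 18.82 mm.
The walls impose strain ε = −(18.82)/9560 = -1.9689e-03; σ = Eε = 101000 · -1.9689e-03 = -198.9 MPa.
Wall reaction R = σ·A = -198.9·1489 = -296000 N = -296 kN.

-296 kN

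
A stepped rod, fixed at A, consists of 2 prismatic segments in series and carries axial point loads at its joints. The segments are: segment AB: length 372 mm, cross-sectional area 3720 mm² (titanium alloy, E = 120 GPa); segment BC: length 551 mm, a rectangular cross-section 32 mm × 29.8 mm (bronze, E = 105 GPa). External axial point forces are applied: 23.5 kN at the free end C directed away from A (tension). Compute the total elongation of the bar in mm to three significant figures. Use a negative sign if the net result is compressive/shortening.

0.149 mm

Internal axial forces (sectioning from the free end, tension +): N_BC = 23.5 kN, N_AB = 23.5 kN.
A_BC = 953.6 mm².
δ_AB = 23500·372/(3720·120000) = 0.01958 mm
δ_BC = 23500·551/(953.6·105000) = 0.1293 mm
δ = Σδ_i = 0.1489 mm.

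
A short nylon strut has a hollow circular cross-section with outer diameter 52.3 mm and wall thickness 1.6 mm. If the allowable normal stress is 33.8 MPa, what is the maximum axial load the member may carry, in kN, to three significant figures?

A = 254.8 mm².
P_max = σ_allow · A = 33.8 · 254.8 = 8614 N = 8.614 kN.

8.61 kN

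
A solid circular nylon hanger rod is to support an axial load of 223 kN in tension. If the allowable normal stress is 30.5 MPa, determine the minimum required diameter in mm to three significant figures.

Required area A ≥ P/σ_allow = 223000/30.5 = 7311 mm².
For a solid circular section, d ≥ √(4A/π) = 96.48 mm.

96.5 mm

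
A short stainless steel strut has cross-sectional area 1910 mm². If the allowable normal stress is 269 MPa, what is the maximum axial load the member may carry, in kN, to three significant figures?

P_max = σ_allow · A = 269 · 1910 = 513800 N = 513.8 kN.

514 kN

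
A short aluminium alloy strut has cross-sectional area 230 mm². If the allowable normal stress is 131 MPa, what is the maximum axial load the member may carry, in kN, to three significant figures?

P_max = σ_allow · A = 131 · 230 = 30130 N = 30.13 kN.

30.1 kN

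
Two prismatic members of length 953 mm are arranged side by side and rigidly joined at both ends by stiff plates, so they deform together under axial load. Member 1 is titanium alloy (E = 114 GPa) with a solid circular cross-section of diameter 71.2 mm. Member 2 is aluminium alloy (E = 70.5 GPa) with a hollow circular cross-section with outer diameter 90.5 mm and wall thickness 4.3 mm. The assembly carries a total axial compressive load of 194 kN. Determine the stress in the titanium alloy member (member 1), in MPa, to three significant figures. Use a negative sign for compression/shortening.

-41.3 MPa

A_1 = 3982 mm².
A_2 = 1164 mm².
Equal strain + equilibrium ⇒ each member carries load in proportion to AE: A₁E₁ = 453900000 N, A₂E₂ = 82090000 N, ΣAE = 536000000 N.
σ₁ = P·E₁/ΣAE = -194000·114000/536000000 = -41.26 MPa.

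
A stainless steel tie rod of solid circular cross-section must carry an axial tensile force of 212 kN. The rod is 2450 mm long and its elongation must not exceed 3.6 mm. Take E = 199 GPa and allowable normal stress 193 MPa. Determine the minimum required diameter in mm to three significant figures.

Required area A ≥ P/σ_allow = 212000/193 = 1098 mm².
For a solid circular section, d ≥ √(4A/π) = 37.4 mm.
Elongation limit: A ≥ PL/(Eδ_allow) = 212000·2450/(199000·3.6) = 725 mm² ⇒ d ≥ 30.38 mm.
The stress limit governs.

37.4 mm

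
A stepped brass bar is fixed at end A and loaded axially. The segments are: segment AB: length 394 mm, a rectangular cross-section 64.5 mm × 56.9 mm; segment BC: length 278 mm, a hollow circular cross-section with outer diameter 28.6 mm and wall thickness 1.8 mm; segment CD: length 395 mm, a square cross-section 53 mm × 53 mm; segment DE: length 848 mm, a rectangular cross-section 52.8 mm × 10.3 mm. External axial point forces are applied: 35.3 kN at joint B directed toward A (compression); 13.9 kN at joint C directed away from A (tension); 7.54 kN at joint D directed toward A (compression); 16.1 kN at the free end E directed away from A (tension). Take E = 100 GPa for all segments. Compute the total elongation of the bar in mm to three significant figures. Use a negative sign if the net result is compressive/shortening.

0.661 mm

Internal axial forces (sectioning from the free end, tension +): N_DE = 16.1 kN, N_CD = 8.56 kN, N_BC = 22.46 kN, N_AB = -12.84 kN.
A_AB = 3670 mm².
A_BC = 151.6 mm².
A_CD = 2809 mm².
A_DE = 543.8 mm².
δ_AB = -12840·394/(3670·100000) = -0.01378 mm
δ_BC = 22460·278/(151.6·100000) = 0.412 mm
δ_CD = 8560·395/(2809·100000) = 0.01204 mm
δ_DE = 16100·848/(543.8·100000) = 0.251 mm
δ = Σδ_i = 0.6613 mm.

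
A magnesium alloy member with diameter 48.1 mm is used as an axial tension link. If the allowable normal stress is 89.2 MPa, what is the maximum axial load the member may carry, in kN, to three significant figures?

A = 1817 mm².
P_max = σ_allow · A = 89.2 · 1817 = 162100 N = 162.1 kN.

162 kN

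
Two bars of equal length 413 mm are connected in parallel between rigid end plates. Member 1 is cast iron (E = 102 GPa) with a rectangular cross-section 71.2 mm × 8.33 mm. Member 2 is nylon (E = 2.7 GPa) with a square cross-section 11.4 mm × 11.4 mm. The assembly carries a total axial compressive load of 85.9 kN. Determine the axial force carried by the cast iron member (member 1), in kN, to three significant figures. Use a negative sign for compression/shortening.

A_1 = 593.1 mm².
A_2 = 130 mm².
Equal strain + equilibrium ⇒ each member carries load in proportion to AE: A₁E₁ = 60500000 N, A₂E₂ = 350900 N, ΣAE = 60850000 N.
F₁ = P·A₁E₁/ΣAE = -85900·60500000/60850000 = -85400 N.

-85.4 kN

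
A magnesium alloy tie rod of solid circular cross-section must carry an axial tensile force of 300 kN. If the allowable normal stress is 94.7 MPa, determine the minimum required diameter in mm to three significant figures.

Required area A ≥ P/σ_allow = 300000/94.7 = 3168 mm².
For a solid circular section, d ≥ √(4A/π) = 63.51 mm.

63.5 mm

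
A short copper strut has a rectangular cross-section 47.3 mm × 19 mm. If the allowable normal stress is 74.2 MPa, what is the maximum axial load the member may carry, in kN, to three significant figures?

66.7 kN

A = 898.7 mm².
P_max = σ_allow · A = 74.2 · 898.7 = 66680 N = 66.68 kN.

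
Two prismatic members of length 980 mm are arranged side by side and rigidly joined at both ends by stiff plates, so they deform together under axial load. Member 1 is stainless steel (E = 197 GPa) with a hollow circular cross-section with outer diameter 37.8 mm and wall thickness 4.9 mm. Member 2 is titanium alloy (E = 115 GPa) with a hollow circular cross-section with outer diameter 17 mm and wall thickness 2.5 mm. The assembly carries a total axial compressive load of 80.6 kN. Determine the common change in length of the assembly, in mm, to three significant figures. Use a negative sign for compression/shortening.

A_1 = 506.5 mm².
A_2 = 113.9 mm².
Equal strain + equilibrium ⇒ each member carries load in proportion to AE: A₁E₁ = 99770000 N, A₂E₂ = 13100000 N, ΣAE = 112900000 N.
δ = PL/ΣAE = -80600·980/112900000 = -0.6998 mm.

-0.700 mm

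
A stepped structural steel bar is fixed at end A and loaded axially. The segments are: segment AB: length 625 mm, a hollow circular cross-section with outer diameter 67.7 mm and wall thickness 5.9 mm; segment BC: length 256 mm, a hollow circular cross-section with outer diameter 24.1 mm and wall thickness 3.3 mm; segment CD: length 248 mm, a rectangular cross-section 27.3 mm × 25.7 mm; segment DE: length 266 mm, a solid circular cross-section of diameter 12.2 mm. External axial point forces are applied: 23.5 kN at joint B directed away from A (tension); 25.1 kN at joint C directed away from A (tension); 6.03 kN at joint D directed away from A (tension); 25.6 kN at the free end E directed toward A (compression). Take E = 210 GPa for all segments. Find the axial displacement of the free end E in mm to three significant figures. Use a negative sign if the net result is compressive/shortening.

-0.204 mm

Internal axial forces (sectioning from the free end, tension +): N_DE = -25.6 kN, N_CD = -19.57 kN, N_BC = 5.53 kN, N_AB = 29.03 kN.
A_AB = 1145 mm².
A_BC = 215.6 mm².
A_CD = 701.6 mm².
A_DE = 116.9 mm².
δ_AB = 29030·625/(1145·210000) = 0.07543 mm
δ_BC = 5530·256/(215.6·210000) = 0.03126 mm
δ_CD = -19570·248/(701.6·210000) = -0.03294 mm
δ_DE = -25600·266/(116.9·210000) = -0.2774 mm
δ = Σδ_i = -0.2036 mm.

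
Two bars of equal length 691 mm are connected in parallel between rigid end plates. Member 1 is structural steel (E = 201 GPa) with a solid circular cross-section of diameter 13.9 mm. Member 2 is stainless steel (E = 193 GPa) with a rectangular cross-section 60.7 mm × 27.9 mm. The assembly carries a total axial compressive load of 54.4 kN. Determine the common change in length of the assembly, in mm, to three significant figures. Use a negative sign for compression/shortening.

-0.105 mm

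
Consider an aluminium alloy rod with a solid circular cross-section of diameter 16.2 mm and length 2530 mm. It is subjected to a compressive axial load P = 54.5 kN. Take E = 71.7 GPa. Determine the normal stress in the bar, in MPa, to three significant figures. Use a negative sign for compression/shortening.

A = 206.1 mm².
σ = N/A = -54500/206.1 = -264.4 MPa.

-264 MPa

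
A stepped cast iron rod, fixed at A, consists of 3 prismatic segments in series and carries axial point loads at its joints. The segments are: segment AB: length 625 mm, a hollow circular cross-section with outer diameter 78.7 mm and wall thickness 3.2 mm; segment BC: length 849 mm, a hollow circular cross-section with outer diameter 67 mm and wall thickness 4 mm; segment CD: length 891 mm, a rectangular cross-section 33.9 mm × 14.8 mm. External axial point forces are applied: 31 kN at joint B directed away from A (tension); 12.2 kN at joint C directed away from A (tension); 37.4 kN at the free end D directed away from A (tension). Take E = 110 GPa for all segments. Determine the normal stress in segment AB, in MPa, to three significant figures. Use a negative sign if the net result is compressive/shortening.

Internal axial forces (sectioning from the free end, tension +): N_CD = 37.4 kN, N_BC = 49.6 kN, N_AB = 80.6 kN.
A_AB = 759 mm².
σ_AB = N_AB/A_AB = 80600/759 = 106.2 MPa.

106 MPa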